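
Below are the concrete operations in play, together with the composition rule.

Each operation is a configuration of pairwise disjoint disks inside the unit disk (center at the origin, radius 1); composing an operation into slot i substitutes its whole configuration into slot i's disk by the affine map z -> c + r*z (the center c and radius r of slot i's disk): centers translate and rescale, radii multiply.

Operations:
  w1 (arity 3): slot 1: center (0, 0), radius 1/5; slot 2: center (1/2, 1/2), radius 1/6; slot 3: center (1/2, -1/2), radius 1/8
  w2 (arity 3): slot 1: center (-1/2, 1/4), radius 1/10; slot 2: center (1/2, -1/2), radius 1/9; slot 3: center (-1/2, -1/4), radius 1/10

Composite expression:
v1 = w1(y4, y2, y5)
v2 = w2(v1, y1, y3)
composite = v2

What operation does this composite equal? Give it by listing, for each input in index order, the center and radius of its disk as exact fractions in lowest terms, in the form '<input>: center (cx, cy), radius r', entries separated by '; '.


Each y-disk chains the slot maps above it in w2; radii multiply.
y4 passes through 2 substitutions, ending at center (-1/2, 1/4), radius 1/50
y2 passes through 2 substitutions, ending at center (-9/20, 3/10), radius 1/60
y5 passes through 2 substitutions, ending at center (-9/20, 1/5), radius 1/80
y1 passes through 1 substitution, ending at center (1/2, -1/2), radius 1/9
y3 passes through 1 substitution, ending at center (-1/2, -1/4), radius 1/10

y1: center (1/2, -1/2), radius 1/9; y2: center (-9/20, 3/10), radius 1/60; y3: center (-1/2, -1/4), radius 1/10; y4: center (-1/2, 1/4), radius 1/50; y5: center (-9/20, 1/5), radius 1/80


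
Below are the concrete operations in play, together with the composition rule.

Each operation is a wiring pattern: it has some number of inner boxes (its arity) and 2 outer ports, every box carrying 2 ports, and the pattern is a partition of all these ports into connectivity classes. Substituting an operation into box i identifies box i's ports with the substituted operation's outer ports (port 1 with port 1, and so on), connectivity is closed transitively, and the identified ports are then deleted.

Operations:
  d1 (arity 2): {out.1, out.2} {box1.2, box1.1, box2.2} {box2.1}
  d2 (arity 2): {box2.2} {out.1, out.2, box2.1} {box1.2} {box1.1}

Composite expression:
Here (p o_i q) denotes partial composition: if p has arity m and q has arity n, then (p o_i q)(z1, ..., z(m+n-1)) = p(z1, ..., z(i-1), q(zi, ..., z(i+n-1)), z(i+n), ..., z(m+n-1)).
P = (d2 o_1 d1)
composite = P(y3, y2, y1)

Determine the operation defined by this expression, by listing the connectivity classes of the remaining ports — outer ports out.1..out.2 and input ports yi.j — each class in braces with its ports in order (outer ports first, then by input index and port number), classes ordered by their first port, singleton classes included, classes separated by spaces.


{out.1, out.2, y1.1} {y1.2} {y2.1} {y2.2, y3.1, y3.2}

Substituting into d2 glues patterns; closure does the rest.
stage d1: inputs (y3, y2), connectivity {out.1, out.2} {y2.1} {y2.2, y3.1, y3.2}, out.j its boundary
stage d2: inputs (y3, y2, y1), connectivity {out.1, out.2, y1.1} {y1.2} {y2.1} {y2.2, y3.1, y3.2}, out.j its boundary


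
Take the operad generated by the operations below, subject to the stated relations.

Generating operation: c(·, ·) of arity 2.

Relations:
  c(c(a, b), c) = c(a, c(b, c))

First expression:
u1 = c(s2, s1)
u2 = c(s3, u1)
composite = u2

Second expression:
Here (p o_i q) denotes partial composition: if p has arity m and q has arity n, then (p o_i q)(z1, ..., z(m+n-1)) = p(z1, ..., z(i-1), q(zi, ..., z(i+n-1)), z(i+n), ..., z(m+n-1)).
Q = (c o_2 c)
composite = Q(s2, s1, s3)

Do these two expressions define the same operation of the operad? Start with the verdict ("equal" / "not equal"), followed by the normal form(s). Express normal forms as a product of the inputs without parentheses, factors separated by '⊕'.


not equal; first: s3 ⊕ s2 ⊕ s1; second: s2 ⊕ s1 ⊕ s3

In normal form, the first expression is s3 ⊕ s2 ⊕ s1
In normal form, the second expression is s2 ⊕ s1 ⊕ s3
The normal forms differ: not equal.


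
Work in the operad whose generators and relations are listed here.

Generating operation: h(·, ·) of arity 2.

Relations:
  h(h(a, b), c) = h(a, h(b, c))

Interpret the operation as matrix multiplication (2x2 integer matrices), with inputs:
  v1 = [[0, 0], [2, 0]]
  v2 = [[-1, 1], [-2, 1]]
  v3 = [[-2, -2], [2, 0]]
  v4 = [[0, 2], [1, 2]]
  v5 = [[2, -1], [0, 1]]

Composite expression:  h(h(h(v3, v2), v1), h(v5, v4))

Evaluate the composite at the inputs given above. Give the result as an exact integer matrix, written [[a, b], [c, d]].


[[8, -16], [-4, 8]]


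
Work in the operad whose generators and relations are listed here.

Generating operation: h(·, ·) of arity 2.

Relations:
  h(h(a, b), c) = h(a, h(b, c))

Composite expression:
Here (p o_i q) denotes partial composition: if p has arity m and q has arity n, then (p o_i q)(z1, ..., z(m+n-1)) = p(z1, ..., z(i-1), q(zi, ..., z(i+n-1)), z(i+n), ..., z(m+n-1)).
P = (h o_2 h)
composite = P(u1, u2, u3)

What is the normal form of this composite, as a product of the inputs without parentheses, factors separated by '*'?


u1 * u2 * u3

Under associativity of h, the answer is the u's in reading order.
h(u2, u3) collapses to u2 * u3
h(u1, h(u2, u3)) collapses to u1 * u2 * u3


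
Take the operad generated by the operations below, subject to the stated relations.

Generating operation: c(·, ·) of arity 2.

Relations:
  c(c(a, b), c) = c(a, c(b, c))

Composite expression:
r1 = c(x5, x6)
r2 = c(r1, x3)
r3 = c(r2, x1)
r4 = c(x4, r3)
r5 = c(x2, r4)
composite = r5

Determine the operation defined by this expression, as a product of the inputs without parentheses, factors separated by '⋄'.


Key point: c is associative — brackets drop, the x-order remains.
c(x5, x6) unparenthesizes to x5 ⋄ x6
c(c(x5, x6), x3) unparenthesizes to x5 ⋄ x6 ⋄ x3
c(c(c(x5, x6), x3), x1) unparenthesizes to x5 ⋄ x6 ⋄ x3 ⋄ x1
c(x4, c(c(c(x5, x6), x3), x1)) unparenthesizes to x4 ⋄ x5 ⋄ x6 ⋄ x3 ⋄ x1
c(x2, c(x4, c(c(c(x5, x6), x3), x1))) unparenthesizes to x2 ⋄ x4 ⋄ x5 ⋄ x6 ⋄ x3 ⋄ x1

x2 ⋄ x4 ⋄ x5 ⋄ x6 ⋄ x3 ⋄ x1


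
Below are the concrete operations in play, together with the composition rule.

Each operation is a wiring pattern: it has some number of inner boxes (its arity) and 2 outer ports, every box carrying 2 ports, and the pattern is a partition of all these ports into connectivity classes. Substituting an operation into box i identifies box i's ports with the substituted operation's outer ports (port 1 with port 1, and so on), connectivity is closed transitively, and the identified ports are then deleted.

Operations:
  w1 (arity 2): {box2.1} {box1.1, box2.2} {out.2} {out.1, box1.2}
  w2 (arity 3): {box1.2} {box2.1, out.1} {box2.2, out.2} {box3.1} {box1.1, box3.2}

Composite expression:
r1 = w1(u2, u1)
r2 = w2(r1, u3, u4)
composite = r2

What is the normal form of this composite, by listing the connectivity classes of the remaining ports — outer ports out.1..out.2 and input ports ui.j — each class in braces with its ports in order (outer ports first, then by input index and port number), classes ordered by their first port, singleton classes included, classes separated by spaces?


{out.1, u3.1} {out.2, u3.2} {u1.1} {u1.2, u2.1} {u2.2, u4.2} {u4.1}

Reachability decides: close wires over w2-identified ports.
w1 over (u2, u1) gives {out.1, u2.2} {out.2} {u1.1} {u1.2, u2.1}, out.j being that stage's outer ports
w2 over (u2, u1, u3, u4) gives {out.1, u3.1} {out.2, u3.2} {u1.1} {u1.2, u2.1} {u2.2, u4.2} {u4.1}, out.j being that stage's outer ports


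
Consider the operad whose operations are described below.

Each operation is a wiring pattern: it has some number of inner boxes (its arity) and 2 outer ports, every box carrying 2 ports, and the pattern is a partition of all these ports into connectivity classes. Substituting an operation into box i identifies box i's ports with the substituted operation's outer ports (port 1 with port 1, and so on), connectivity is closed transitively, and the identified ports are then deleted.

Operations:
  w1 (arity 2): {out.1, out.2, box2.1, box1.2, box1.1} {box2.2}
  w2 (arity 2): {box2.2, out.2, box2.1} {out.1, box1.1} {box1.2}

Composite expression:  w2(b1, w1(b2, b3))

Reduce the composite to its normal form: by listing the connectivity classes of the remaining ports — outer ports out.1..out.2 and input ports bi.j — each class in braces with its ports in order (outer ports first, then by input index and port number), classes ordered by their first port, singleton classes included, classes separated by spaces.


{out.1, b1.1} {out.2, b2.1, b2.2, b3.1} {b1.2} {b3.2}

Reachability decides: close wires over w2-identified ports.
composing w1 on (b2, b3), with out.j its own outer ports: {out.1, out.2, b2.1, b2.2, b3.1} {b3.2}
composing w2 on (b1, b2, b3), with out.j its own outer ports: {out.1, b1.1} {out.2, b2.1, b2.2, b3.1} {b1.2} {b3.2}


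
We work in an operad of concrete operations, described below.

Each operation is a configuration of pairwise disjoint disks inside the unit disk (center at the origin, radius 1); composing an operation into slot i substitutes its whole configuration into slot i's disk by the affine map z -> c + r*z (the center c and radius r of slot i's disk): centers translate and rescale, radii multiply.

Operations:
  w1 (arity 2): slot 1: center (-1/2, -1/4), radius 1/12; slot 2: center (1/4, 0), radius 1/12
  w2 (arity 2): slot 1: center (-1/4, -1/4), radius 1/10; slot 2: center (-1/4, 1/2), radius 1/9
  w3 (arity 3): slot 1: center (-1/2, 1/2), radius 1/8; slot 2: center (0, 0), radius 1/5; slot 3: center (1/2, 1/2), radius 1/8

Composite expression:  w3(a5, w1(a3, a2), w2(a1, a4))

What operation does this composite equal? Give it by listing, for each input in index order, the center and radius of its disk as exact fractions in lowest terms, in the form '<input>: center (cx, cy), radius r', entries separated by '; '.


a1: center (15/32, 15/32), radius 1/80; a2: center (1/20, 0), radius 1/60; a3: center (-1/10, -1/20), radius 1/60; a4: center (15/32, 9/16), radius 1/72; a5: center (-1/2, 1/2), radius 1/8

Only the slot chain above each a matters under w3; compose those maps.
input a5: composing its 1 substitution step yields center (-1/2, 1/2), radius 1/8
input a3: composing its 2 substitution steps yields center (-1/10, -1/20), radius 1/60
input a2: composing its 2 substitution steps yields center (1/20, 0), radius 1/60
input a1: composing its 2 substitution steps yields center (15/32, 15/32), radius 1/80
input a4: composing its 2 substitution steps yields center (15/32, 9/16), radius 1/72


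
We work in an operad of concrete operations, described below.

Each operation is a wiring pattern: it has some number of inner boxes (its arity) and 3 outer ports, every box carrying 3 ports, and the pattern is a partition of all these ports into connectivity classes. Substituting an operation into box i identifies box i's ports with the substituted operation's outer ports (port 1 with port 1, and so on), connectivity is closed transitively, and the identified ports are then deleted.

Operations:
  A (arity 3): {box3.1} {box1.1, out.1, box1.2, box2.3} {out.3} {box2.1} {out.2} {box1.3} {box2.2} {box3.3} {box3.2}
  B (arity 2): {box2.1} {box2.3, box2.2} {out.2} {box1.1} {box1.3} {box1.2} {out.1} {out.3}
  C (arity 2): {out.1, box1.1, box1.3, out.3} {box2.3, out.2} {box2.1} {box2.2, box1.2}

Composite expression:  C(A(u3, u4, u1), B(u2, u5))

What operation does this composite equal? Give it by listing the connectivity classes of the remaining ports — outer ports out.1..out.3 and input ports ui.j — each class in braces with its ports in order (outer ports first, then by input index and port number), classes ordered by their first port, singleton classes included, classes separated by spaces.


Treat the ports identified at C as solder joints: merge, then drop.
composing A on (u3, u4, u1), with out.j its own outer ports: {out.1, u3.1, u3.2, u4.3} {out.2} {out.3} {u1.1} {u1.2} {u1.3} {u3.3} {u4.1} {u4.2}
composing B on (u2, u5), with out.j its own outer ports: {out.1} {out.2} {out.3} {u2.1} {u2.2} {u2.3} {u5.1} {u5.2, u5.3}
composing C on (u3, u4, u1, u2, u5), with out.j its own outer ports: {out.1, out.3, u3.1, u3.2, u4.3} {out.2} {u1.1} {u1.2} {u1.3} {u2.1} {u2.2} {u2.3} {u3.3} {u4.1} {u4.2} {u5.1} {u5.2, u5.3}

{out.1, out.3, u3.1, u3.2, u4.3} {out.2} {u1.1} {u1.2} {u1.3} {u2.1} {u2.2} {u2.3} {u3.3} {u4.1} {u4.2} {u5.1} {u5.2, u5.3}


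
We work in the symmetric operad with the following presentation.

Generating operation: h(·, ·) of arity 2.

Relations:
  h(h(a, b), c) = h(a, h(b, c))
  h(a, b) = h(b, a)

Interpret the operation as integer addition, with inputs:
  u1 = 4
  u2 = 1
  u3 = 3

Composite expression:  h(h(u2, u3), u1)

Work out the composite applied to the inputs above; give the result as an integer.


8


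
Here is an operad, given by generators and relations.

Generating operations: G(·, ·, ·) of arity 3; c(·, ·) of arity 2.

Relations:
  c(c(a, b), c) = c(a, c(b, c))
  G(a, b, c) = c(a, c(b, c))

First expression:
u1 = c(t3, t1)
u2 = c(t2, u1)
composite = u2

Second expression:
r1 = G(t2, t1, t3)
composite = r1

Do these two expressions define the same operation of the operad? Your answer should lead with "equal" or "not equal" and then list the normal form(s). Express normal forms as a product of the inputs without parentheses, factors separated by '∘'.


not equal: they reduce to t2 ∘ t3 ∘ t1 and t2 ∘ t1 ∘ t3

The first expression reduces to t2 ∘ t3 ∘ t1
The second expression reduces to t2 ∘ t1 ∘ t3
The forms do not match — not equal.


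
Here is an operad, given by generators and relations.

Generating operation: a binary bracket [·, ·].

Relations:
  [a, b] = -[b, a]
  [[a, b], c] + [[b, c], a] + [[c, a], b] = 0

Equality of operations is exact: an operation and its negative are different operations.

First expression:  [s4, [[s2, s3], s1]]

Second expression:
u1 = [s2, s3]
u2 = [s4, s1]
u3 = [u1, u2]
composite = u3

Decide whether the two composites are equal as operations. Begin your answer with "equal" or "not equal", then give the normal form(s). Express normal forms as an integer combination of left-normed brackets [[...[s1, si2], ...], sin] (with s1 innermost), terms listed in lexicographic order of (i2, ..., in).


not equal — first [[[s1, s2], s3], s4] - [[[s1, s3], s2], s4], second [[[s1, s4], s2], s3] - [[[s1, s4], s3], s2]

The first composite normalizes to [[[s1, s2], s3], s4] - [[[s1, s3], s2], s4]
The second composite normalizes to [[[s1, s4], s2], s3] - [[[s1, s4], s3], s2]
They disagree, so not equal.


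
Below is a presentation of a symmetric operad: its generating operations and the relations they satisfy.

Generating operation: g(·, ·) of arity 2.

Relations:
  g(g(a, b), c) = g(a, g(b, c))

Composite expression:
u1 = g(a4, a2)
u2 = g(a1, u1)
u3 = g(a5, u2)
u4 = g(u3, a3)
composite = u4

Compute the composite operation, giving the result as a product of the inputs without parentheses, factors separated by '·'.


a5 · a1 · a4 · a2 · a3

The g-tree's shape is irrelevant; the a-reading-order decides.
g(a4, a2) collapses to a4 · a2
g(a1, g(a4, a2)) collapses to a1 · a4 · a2
g(a5, g(a1, g(a4, a2))) collapses to a5 · a1 · a4 · a2
g(g(a5, g(a1, g(a4, a2))), a3) collapses to a5 · a1 · a4 · a2 · a3


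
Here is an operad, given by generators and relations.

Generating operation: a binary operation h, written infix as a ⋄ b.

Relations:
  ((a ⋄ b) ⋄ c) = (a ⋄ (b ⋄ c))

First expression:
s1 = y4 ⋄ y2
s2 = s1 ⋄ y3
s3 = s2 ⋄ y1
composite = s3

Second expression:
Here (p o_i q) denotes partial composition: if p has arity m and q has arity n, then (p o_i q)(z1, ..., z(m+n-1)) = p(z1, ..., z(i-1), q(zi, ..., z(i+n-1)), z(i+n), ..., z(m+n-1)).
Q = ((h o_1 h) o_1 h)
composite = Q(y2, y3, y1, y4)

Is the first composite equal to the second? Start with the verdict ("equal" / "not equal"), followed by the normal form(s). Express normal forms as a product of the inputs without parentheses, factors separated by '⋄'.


not equal — first y4 ⋄ y2 ⋄ y3 ⋄ y1, second y2 ⋄ y3 ⋄ y1 ⋄ y4

The first composite normalizes to y4 ⋄ y2 ⋄ y3 ⋄ y1
The second composite normalizes to y2 ⋄ y3 ⋄ y1 ⋄ y4
The normal forms differ: not equal.


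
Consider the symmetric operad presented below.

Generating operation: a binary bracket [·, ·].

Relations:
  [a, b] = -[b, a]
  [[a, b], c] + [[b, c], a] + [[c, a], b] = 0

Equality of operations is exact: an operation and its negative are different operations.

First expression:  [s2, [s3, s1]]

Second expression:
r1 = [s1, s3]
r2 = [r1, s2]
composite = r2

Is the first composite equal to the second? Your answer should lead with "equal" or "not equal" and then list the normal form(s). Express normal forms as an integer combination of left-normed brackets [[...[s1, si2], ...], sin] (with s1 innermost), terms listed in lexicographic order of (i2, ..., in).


equal; the common form is [[s1, s3], s2]


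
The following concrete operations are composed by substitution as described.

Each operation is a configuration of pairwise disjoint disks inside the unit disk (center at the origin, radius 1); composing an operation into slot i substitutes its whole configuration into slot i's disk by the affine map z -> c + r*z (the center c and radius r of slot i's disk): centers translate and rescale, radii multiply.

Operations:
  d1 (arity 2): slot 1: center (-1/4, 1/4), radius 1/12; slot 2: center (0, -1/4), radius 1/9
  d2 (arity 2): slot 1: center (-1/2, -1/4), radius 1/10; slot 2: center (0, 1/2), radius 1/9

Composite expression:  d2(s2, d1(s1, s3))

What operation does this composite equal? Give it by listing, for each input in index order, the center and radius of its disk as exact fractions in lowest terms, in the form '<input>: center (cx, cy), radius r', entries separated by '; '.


s1: center (-1/36, 19/36), radius 1/108; s2: center (-1/2, -1/4), radius 1/10; s3: center (0, 17/36), radius 1/81


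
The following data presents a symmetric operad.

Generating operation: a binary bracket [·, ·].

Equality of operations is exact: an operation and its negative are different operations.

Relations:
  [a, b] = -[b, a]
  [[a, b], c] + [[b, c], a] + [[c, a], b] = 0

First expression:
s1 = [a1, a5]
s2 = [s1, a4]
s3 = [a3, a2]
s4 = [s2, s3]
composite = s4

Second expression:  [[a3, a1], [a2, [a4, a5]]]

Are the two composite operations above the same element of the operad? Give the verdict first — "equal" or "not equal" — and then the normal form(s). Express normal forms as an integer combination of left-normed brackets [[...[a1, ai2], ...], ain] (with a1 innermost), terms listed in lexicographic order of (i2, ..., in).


Reducing the first expression gives -[[[[a1, a5], a4], a2], a3] + [[[[a1, a5], a4], a3], a2]
Reducing the second expression gives -[[[[a1, a3], a2], a4], a5] + [[[[a1, a3], a2], a5], a4] + [[[[a1, a3], a4], a5], a2] - [[[[a1, a3], a5], a4], a2]
No match — not equal.

not equal: they reduce to -[[[[a1, a5], a4], a2], a3] + [[[[a1, a5], a4], a3], a2] and -[[[[a1, a3], a2], a4], a5] + [[[[a1, a3], a2], a5], a4] + [[[[a1, a3], a4], a5], a2] - [[[[a1, a3], a5], a4], a2]


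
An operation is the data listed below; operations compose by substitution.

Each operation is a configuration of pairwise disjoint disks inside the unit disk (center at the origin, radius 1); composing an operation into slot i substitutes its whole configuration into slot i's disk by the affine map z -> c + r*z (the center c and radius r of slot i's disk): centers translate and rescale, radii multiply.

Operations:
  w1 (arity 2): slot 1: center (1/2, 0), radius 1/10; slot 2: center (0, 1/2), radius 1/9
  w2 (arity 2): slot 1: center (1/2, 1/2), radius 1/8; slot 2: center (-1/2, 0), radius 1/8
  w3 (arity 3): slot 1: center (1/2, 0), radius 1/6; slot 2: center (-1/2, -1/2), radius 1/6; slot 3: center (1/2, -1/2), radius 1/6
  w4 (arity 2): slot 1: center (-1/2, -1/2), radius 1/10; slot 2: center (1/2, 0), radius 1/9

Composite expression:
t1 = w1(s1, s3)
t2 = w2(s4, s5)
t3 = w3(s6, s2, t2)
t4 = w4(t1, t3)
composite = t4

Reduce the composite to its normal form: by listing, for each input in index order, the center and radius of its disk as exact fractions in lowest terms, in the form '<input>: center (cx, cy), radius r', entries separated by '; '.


s1: center (-9/20, -1/2), radius 1/100; s2: center (4/9, -1/18), radius 1/54; s3: center (-1/2, -9/20), radius 1/90; s4: center (61/108, -5/108), radius 1/432; s5: center (59/108, -1/18), radius 1/432; s6: center (5/9, 0), radius 1/54

Nesting under w4 composes maps z -> c + r*z down each s-path.
input s1: composing its 2 substitution steps yields center (-9/20, -1/2), radius 1/100
input s3: composing its 2 substitution steps yields center (-1/2, -9/20), radius 1/90
input s6: composing its 2 substitution steps yields center (5/9, 0), radius 1/54
input s2: composing its 2 substitution steps yields center (4/9, -1/18), radius 1/54
input s4: composing its 3 substitution steps yields center (61/108, -5/108), radius 1/432
input s5: composing its 3 substitution steps yields center (59/108, -1/18), radius 1/432


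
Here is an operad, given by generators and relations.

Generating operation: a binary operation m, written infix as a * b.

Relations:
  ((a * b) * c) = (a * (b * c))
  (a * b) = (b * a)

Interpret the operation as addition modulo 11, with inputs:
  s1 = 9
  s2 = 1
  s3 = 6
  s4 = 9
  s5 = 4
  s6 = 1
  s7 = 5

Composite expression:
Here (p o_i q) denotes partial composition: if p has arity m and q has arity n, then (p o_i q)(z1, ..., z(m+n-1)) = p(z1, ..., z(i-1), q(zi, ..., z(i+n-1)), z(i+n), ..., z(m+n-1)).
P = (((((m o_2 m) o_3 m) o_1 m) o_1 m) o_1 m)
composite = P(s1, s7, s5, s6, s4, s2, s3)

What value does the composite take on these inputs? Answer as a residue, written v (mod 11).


(s1 * s7) = 3
((s1 * s7) * s5) = 7
(((s1 * s7) * s5) * s6) = 8
(s2 * s3) = 7
(s4 * (s2 * s3)) = 5
((((s1 * s7) * s5) * s6) * (s4 * (s2 * s3))) = 2

2 (mod 11)


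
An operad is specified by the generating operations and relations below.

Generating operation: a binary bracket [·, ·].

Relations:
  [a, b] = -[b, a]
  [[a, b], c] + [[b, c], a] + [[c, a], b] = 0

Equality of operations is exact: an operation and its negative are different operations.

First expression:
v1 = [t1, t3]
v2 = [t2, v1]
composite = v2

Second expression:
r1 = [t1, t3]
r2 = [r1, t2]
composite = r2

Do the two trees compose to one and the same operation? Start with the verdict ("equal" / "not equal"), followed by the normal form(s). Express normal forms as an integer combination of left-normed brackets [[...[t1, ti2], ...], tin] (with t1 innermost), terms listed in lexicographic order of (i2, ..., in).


not equal; first: -[[t1, t3], t2]; second: [[t1, t3], t2]

The first expression, normalized: -[[t1, t3], t2]
The second expression, normalized: [[t1, t3], t2]
They disagree, so not equal.


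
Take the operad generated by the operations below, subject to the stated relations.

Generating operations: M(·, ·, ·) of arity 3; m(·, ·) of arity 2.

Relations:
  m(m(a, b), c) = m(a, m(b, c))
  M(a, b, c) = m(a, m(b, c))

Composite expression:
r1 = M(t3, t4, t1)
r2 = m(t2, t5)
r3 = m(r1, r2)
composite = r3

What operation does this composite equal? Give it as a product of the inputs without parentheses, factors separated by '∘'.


The m-tree's shape is irrelevant; the t-reading-order decides.
M(t3, t4, t1) linearizes to t3 ∘ t4 ∘ t1
m(t2, t5) linearizes to t2 ∘ t5
m(M(t3, t4, t1), m(t2, t5)) linearizes to t3 ∘ t4 ∘ t1 ∘ t2 ∘ t5

t3 ∘ t4 ∘ t1 ∘ t2 ∘ t5


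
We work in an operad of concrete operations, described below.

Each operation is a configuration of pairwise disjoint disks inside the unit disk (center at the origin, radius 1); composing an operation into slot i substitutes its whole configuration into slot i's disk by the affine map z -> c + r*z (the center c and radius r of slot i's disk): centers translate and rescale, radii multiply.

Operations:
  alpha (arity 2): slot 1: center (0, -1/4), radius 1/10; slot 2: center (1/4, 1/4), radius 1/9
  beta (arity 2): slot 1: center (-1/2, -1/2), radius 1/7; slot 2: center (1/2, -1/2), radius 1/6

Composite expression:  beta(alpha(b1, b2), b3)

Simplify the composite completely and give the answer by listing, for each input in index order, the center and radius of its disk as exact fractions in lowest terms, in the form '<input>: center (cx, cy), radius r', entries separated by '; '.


b1: center (-1/2, -15/28), radius 1/70; b2: center (-13/28, -13/28), radius 1/63; b3: center (1/2, -1/2), radius 1/6

Nesting under beta composes maps z -> c + r*z down each b-path.
b1: after 2 affine steps, its disk has center (-1/2, -15/28), radius 1/70
b2: after 2 affine steps, its disk has center (-13/28, -13/28), radius 1/63
b3: after 1 affine step, its disk has center (1/2, -1/2), radius 1/6


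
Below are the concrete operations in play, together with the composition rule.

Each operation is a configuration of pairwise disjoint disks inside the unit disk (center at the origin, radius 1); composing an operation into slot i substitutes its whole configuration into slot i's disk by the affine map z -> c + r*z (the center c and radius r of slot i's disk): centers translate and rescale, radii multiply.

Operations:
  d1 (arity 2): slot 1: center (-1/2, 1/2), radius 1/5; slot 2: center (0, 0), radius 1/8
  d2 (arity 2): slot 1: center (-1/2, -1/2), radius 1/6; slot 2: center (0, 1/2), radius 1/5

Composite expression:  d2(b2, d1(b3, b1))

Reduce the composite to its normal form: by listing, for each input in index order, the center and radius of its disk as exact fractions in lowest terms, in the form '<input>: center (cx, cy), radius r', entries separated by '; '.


b1: center (0, 1/2), radius 1/40; b2: center (-1/2, -1/2), radius 1/6; b3: center (-1/10, 3/5), radius 1/25

Below d2, radii multiply path by path; the b-disk centers shift.
input b2: composing its 1 substitution step yields center (-1/2, -1/2), radius 1/6
input b3: composing its 2 substitution steps yields center (-1/10, 3/5), radius 1/25
input b1: composing its 2 substitution steps yields center (0, 1/2), radius 1/40


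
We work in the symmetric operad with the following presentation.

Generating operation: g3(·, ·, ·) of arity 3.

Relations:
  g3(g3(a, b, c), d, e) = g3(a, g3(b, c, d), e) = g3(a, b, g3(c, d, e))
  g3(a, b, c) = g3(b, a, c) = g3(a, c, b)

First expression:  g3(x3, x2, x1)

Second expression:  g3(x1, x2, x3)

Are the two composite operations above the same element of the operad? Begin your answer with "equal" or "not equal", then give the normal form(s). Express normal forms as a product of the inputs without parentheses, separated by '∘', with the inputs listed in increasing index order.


equal: each reduces to x1 ∘ x2 ∘ x3

The first composite normalizes to x1 ∘ x2 ∘ x3
The second composite normalizes to x1 ∘ x2 ∘ x3
One common form — equal.


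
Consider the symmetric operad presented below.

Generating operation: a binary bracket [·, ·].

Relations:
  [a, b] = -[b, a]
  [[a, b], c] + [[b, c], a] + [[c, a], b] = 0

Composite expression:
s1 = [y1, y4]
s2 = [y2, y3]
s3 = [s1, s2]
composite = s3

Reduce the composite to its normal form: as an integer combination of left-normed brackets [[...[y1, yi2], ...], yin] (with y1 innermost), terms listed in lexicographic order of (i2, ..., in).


[[[y1, y4], y2], y3] - [[[y1, y4], y3], y2]

In the tensor algebra, words opening y1 carry the y1-anchored form.
Composite bracket: [[y1, y4], [y2, y3]]
Expanding via [a, b] = ab - ba: 8 signed words (2^3 = 8).
Words beginning with y1 determine it all:
  the word y1y4y2y3 carries sign +1 and contributes +[[[y1, y4], y2], y3]
  the word y1y4y3y2 carries sign -1 and contributes -[[[y1, y4], y3], y2]


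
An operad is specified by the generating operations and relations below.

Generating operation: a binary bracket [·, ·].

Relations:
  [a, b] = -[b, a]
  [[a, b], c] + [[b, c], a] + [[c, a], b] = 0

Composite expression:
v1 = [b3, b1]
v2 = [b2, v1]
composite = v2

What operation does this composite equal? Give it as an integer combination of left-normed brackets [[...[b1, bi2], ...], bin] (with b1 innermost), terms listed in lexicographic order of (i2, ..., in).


[[b1, b3], b2]

Expand each bracket as ab - ba; the b1-initial words give the coefficients.
Composite bracket: [b2, [b3, b1]]
Under [a, b] = ab - ba we get 4 signed associative words (2^2 = 4).
Only words starting with b1 matter:
  from b1b3b2, sign +1: term +[[b1, b3], b2]


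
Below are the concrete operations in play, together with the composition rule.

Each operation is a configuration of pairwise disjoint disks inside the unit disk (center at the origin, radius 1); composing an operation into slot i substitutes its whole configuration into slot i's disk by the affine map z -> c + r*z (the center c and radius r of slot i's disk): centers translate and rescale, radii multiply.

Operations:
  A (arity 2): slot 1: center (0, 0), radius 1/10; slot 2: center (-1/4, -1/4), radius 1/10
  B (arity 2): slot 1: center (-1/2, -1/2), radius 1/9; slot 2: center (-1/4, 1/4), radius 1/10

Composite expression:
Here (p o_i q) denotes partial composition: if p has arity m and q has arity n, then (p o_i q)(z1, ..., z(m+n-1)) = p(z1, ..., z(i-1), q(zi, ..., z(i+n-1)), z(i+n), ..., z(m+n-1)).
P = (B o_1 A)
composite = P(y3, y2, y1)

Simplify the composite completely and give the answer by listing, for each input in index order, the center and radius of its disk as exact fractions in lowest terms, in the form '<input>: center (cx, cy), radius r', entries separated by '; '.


Only the slot chain above each y matters under B; compose those maps.
tracing y3 down its 2-map path: center (-1/2, -1/2), radius 1/90
tracing y2 down its 2-map path: center (-19/36, -19/36), radius 1/90
tracing y1 down its 1-map path: center (-1/4, 1/4), radius 1/10

y1: center (-1/4, 1/4), radius 1/10; y2: center (-19/36, -19/36), radius 1/90; y3: center (-1/2, -1/2), radius 1/90


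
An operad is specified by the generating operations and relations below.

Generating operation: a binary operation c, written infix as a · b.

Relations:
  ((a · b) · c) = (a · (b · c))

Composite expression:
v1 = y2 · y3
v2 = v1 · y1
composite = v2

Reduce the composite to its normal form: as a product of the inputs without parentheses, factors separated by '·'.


y2 · y3 · y1

Associativity of c dissolves the nesting; only the y-input order survives.
(y2 · y3) flattens to y2 · y3
((y2 · y3) · y1) flattens to y2 · y3 · y1


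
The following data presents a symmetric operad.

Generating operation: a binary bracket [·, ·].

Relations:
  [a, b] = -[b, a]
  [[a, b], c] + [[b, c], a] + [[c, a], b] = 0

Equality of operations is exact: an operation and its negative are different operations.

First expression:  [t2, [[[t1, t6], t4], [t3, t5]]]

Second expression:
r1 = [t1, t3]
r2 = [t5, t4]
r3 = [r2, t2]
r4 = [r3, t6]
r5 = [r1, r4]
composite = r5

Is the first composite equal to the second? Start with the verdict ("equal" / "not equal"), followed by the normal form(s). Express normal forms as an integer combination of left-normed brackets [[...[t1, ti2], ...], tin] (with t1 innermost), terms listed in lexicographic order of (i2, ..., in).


The first expression, normalized: -[[[[[t1, t6], t4], t3], t5], t2] + [[[[[t1, t6], t4], t5], t3], t2]
The second expression, normalized: [[[[[t1, t3], t2], t4], t5], t6] - [[[[[t1, t3], t2], t5], t4], t6] - [[[[[t1, t3], t4], t5], t2], t6] + [[[[[t1, t3], t5], t4], t2], t6] - [[[[[t1, t3], t6], t2], t4], t5] + [[[[[t1, t3], t6], t2], t5], t4] + [[[[[t1, t3], t6], t4], t5], t2] - [[[[[t1, t3], t6], t5], t4], t2]
No match — not equal.

not equal: they reduce to -[[[[[t1, t6], t4], t3], t5], t2] + [[[[[t1, t6], t4], t5], t3], t2] and [[[[[t1, t3], t2], t4], t5], t6] - [[[[[t1, t3], t2], t5], t4], t6] - [[[[[t1, t3], t4], t5], t2], t6] + [[[[[t1, t3], t5], t4], t2], t6] - [[[[[t1, t3], t6], t2], t4], t5] + [[[[[t1, t3], t6], t2], t5], t4] + [[[[[t1, t3], t6], t4], t5], t2] - [[[[[t1, t3], t6], t5], t4], t2]


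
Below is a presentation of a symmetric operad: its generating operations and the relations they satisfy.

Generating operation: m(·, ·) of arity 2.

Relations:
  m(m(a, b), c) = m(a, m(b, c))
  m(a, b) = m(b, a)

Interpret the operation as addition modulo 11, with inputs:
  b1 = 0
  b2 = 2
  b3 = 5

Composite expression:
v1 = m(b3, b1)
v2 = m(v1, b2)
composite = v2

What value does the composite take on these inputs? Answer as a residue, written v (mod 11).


7 (mod 11)

m(b3, b1) = 5
m(m(b3, b1), b2) = 7


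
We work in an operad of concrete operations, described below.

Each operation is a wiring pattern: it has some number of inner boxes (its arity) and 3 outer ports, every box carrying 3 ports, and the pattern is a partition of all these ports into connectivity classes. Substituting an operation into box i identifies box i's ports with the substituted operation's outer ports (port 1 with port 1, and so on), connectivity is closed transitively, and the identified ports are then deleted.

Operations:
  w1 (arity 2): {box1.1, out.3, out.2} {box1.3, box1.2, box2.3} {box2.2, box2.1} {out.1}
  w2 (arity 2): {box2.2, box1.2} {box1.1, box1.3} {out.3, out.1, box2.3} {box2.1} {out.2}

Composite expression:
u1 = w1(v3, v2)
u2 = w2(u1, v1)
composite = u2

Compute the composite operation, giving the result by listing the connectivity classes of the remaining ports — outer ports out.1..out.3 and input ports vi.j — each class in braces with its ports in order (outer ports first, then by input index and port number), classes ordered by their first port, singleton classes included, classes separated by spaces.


{out.1, out.3, v1.3} {out.2} {v1.1} {v1.2, v3.1} {v2.1, v2.2} {v2.3, v3.2, v3.3}

Two ports join when wires chain via w2-identified ports.
stage w1: inputs (v3, v2), connectivity {out.1} {out.2, out.3, v3.1} {v2.1, v2.2} {v2.3, v3.2, v3.3}, out.j its boundary
stage w2: inputs (v3, v2, v1), connectivity {out.1, out.3, v1.3} {out.2} {v1.1} {v1.2, v3.1} {v2.1, v2.2} {v2.3, v3.2, v3.3}, out.j its boundary


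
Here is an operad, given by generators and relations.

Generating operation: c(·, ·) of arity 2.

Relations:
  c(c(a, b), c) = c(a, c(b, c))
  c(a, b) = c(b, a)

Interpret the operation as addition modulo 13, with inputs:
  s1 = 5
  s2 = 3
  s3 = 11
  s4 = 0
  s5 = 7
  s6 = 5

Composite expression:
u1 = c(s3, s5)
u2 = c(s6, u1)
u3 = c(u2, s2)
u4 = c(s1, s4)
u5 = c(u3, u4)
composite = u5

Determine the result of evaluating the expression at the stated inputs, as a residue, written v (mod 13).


5 (mod 13)

c(s3, s5) = 5
c(s6, c(s3, s5)) = 10
c(c(s6, c(s3, s5)), s2) = 0
c(s1, s4) = 5
c(c(c(s6, c(s3, s5)), s2), c(s1, s4)) = 5


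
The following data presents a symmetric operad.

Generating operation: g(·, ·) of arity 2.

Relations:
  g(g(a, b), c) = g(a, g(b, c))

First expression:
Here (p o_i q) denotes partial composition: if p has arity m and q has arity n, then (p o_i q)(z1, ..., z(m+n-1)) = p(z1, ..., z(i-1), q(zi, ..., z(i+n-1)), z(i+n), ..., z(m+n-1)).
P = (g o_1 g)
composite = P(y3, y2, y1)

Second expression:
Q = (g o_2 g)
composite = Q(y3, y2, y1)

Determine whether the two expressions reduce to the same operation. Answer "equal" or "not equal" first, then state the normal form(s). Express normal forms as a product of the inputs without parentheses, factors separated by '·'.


In normal form, the first expression is y3 · y2 · y1
In normal form, the second expression is y3 · y2 · y1
Identical normal forms: equal.

equal; both compose to y3 · y2 · y1


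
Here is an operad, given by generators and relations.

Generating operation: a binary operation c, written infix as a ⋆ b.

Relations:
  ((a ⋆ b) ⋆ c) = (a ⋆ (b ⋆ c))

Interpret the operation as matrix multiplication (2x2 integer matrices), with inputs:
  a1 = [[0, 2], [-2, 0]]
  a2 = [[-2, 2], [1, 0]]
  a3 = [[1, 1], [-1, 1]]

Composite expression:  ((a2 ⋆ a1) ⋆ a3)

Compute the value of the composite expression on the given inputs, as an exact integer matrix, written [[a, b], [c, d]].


[[0, -8], [-2, 2]]

(a2 ⋆ a1) = [[-4, -4], [0, 2]]
((a2 ⋆ a1) ⋆ a3) = [[0, -8], [-2, 2]]


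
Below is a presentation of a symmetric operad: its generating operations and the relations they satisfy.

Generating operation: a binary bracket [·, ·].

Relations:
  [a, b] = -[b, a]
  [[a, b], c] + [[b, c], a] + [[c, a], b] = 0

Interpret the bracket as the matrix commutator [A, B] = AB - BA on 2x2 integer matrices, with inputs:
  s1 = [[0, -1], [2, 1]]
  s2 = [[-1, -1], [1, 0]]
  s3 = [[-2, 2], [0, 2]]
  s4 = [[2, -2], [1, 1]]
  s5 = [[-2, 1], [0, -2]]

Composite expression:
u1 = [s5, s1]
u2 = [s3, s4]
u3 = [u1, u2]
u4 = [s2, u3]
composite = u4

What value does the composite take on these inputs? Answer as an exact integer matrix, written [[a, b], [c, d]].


[[-4, -12], [-8, 4]]

[s5, s1] = [[2, 1], [0, -2]]
[s3, s4] = [[2, 6], [4, -2]]
[[s5, s1], [s3, s4]] = [[4, 20], [-16, -4]]
[s2, [[s5, s1], [s3, s4]]] = [[-4, -12], [-8, 4]]


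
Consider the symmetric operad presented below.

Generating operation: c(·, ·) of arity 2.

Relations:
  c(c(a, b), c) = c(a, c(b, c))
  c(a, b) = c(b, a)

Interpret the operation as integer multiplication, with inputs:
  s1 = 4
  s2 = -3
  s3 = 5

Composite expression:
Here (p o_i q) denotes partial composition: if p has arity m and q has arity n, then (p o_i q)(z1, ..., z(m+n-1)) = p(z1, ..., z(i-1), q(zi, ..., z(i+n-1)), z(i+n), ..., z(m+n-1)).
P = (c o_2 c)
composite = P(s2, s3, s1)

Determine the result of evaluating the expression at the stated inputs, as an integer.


-60

c(s3, s1) = 20
c(s2, c(s3, s1)) = -60


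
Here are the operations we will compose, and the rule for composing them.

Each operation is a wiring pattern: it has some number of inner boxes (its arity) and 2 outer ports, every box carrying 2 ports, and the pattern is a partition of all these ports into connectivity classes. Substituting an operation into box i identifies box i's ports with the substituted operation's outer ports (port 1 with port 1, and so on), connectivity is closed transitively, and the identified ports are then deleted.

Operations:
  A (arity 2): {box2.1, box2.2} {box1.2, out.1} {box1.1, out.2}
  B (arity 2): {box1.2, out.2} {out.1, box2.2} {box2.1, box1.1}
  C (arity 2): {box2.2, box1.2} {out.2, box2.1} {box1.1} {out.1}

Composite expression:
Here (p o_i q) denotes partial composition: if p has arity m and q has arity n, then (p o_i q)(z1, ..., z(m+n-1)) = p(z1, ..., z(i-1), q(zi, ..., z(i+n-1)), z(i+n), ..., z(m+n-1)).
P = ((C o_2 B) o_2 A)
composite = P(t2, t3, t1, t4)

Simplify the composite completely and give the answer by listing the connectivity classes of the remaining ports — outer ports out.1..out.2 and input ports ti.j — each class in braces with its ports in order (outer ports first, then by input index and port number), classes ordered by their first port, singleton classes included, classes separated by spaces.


{out.1} {out.2, t4.2} {t1.1, t1.2} {t2.1} {t2.2, t3.1} {t3.2, t4.1}

Reachability decides: close wires over C-identified ports.
through A, on inputs (t3, t1): {out.1, t3.2} {out.2, t3.1} {t1.1, t1.2} (out.j = stage outer ports)
through B, on inputs (t3, t1, t4): {out.1, t4.2} {out.2, t3.1} {t1.1, t1.2} {t3.2, t4.1} (out.j = stage outer ports)
through C, on inputs (t2, t3, t1, t4): {out.1} {out.2, t4.2} {t1.1, t1.2} {t2.1} {t2.2, t3.1} {t3.2, t4.1} (out.j = stage outer ports)


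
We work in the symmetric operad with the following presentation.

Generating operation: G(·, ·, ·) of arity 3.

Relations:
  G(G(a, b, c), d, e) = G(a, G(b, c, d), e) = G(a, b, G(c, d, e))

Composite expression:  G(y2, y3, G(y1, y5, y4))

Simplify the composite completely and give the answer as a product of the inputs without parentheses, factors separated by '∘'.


y2 ∘ y3 ∘ y1 ∘ y5 ∘ y4

Under associativity of G, the answer is the y's in reading order.
G(y1, y5, y4) linearizes to y1 ∘ y5 ∘ y4
G(y2, y3, G(y1, y5, y4)) linearizes to y2 ∘ y3 ∘ y1 ∘ y5 ∘ y4
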